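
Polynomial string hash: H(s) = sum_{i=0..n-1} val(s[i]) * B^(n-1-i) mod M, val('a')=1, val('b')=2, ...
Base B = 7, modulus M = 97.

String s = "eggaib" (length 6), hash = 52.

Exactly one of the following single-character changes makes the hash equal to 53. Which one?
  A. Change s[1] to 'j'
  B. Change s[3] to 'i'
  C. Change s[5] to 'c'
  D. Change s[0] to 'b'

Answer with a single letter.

Answer: C

Derivation:
Option A: s[1]='g'->'j', delta=(10-7)*7^4 mod 97 = 25, hash=52+25 mod 97 = 77
Option B: s[3]='a'->'i', delta=(9-1)*7^2 mod 97 = 4, hash=52+4 mod 97 = 56
Option C: s[5]='b'->'c', delta=(3-2)*7^0 mod 97 = 1, hash=52+1 mod 97 = 53 <-- target
Option D: s[0]='e'->'b', delta=(2-5)*7^5 mod 97 = 19, hash=52+19 mod 97 = 71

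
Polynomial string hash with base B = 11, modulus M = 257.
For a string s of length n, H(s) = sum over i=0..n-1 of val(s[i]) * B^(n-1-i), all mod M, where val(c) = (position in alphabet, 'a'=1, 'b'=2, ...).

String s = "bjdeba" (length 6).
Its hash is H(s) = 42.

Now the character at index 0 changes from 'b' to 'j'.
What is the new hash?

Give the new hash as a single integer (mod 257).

val('b') = 2, val('j') = 10
Position k = 0, exponent = n-1-k = 5
B^5 mod M = 11^5 mod 257 = 169
Delta = (10 - 2) * 169 mod 257 = 67
New hash = (42 + 67) mod 257 = 109

Answer: 109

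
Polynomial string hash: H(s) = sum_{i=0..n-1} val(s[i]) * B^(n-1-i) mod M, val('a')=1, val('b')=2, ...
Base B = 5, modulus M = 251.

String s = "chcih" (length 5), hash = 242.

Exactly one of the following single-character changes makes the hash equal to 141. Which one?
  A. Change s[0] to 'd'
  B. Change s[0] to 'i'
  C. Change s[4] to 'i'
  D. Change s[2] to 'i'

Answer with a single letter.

Option A: s[0]='c'->'d', delta=(4-3)*5^4 mod 251 = 123, hash=242+123 mod 251 = 114
Option B: s[0]='c'->'i', delta=(9-3)*5^4 mod 251 = 236, hash=242+236 mod 251 = 227
Option C: s[4]='h'->'i', delta=(9-8)*5^0 mod 251 = 1, hash=242+1 mod 251 = 243
Option D: s[2]='c'->'i', delta=(9-3)*5^2 mod 251 = 150, hash=242+150 mod 251 = 141 <-- target

Answer: D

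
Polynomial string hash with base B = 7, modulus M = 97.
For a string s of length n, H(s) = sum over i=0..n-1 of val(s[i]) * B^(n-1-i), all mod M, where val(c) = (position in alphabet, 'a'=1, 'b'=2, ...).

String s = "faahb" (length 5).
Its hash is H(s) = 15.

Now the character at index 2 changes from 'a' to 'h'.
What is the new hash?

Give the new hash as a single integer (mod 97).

val('a') = 1, val('h') = 8
Position k = 2, exponent = n-1-k = 2
B^2 mod M = 7^2 mod 97 = 49
Delta = (8 - 1) * 49 mod 97 = 52
New hash = (15 + 52) mod 97 = 67

Answer: 67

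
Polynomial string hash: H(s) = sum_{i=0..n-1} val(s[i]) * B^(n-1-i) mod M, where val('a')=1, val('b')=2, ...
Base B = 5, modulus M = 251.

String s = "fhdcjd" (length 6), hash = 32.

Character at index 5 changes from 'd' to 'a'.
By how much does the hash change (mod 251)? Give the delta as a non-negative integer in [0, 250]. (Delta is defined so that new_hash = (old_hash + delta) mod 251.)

Delta formula: (val(new) - val(old)) * B^(n-1-k) mod M
  val('a') - val('d') = 1 - 4 = -3
  B^(n-1-k) = 5^0 mod 251 = 1
  Delta = -3 * 1 mod 251 = 248

Answer: 248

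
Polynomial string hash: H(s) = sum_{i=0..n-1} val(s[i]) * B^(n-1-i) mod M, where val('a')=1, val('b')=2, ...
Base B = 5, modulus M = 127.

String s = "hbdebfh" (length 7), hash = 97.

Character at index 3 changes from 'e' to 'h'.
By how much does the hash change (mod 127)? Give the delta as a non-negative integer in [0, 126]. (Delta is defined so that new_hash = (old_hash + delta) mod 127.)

Answer: 121

Derivation:
Delta formula: (val(new) - val(old)) * B^(n-1-k) mod M
  val('h') - val('e') = 8 - 5 = 3
  B^(n-1-k) = 5^3 mod 127 = 125
  Delta = 3 * 125 mod 127 = 121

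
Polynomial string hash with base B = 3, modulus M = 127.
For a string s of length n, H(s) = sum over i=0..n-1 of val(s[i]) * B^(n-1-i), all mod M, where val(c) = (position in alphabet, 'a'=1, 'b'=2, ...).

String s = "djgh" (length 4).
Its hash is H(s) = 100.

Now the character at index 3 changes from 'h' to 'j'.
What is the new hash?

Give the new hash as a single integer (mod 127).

Answer: 102

Derivation:
val('h') = 8, val('j') = 10
Position k = 3, exponent = n-1-k = 0
B^0 mod M = 3^0 mod 127 = 1
Delta = (10 - 8) * 1 mod 127 = 2
New hash = (100 + 2) mod 127 = 102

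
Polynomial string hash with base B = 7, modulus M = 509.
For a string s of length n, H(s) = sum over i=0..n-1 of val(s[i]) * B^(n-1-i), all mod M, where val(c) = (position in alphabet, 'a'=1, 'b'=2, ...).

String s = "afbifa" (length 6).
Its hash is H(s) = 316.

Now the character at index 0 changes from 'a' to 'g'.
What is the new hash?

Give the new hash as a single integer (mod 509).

Answer: 376

Derivation:
val('a') = 1, val('g') = 7
Position k = 0, exponent = n-1-k = 5
B^5 mod M = 7^5 mod 509 = 10
Delta = (7 - 1) * 10 mod 509 = 60
New hash = (316 + 60) mod 509 = 376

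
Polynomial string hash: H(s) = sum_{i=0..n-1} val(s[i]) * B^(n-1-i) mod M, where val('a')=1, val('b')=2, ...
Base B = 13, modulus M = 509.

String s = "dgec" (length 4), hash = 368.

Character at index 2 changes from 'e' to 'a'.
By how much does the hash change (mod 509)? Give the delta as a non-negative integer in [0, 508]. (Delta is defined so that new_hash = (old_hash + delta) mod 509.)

Delta formula: (val(new) - val(old)) * B^(n-1-k) mod M
  val('a') - val('e') = 1 - 5 = -4
  B^(n-1-k) = 13^1 mod 509 = 13
  Delta = -4 * 13 mod 509 = 457

Answer: 457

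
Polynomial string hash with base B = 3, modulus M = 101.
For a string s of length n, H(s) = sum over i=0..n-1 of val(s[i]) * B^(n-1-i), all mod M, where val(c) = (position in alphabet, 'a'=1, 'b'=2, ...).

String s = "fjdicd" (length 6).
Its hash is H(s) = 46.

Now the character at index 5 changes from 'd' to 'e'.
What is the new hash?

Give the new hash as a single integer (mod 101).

Answer: 47

Derivation:
val('d') = 4, val('e') = 5
Position k = 5, exponent = n-1-k = 0
B^0 mod M = 3^0 mod 101 = 1
Delta = (5 - 4) * 1 mod 101 = 1
New hash = (46 + 1) mod 101 = 47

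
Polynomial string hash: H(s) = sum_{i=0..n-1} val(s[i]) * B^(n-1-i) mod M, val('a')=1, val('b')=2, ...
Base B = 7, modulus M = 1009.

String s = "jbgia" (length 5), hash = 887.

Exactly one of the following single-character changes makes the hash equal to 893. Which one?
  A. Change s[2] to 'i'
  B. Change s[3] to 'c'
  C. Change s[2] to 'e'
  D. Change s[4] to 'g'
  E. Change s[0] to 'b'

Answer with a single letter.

Answer: D

Derivation:
Option A: s[2]='g'->'i', delta=(9-7)*7^2 mod 1009 = 98, hash=887+98 mod 1009 = 985
Option B: s[3]='i'->'c', delta=(3-9)*7^1 mod 1009 = 967, hash=887+967 mod 1009 = 845
Option C: s[2]='g'->'e', delta=(5-7)*7^2 mod 1009 = 911, hash=887+911 mod 1009 = 789
Option D: s[4]='a'->'g', delta=(7-1)*7^0 mod 1009 = 6, hash=887+6 mod 1009 = 893 <-- target
Option E: s[0]='j'->'b', delta=(2-10)*7^4 mod 1009 = 972, hash=887+972 mod 1009 = 850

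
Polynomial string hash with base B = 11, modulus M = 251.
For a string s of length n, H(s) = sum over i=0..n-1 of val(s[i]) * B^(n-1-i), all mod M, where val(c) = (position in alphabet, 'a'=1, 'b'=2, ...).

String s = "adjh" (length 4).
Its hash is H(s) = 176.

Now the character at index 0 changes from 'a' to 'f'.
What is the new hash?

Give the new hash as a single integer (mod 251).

Answer: 54

Derivation:
val('a') = 1, val('f') = 6
Position k = 0, exponent = n-1-k = 3
B^3 mod M = 11^3 mod 251 = 76
Delta = (6 - 1) * 76 mod 251 = 129
New hash = (176 + 129) mod 251 = 54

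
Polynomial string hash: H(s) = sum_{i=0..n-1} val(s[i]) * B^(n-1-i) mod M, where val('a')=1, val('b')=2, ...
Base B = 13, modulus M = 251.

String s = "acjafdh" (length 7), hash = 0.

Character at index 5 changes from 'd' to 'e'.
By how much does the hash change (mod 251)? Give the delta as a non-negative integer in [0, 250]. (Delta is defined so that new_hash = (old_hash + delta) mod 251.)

Answer: 13

Derivation:
Delta formula: (val(new) - val(old)) * B^(n-1-k) mod M
  val('e') - val('d') = 5 - 4 = 1
  B^(n-1-k) = 13^1 mod 251 = 13
  Delta = 1 * 13 mod 251 = 13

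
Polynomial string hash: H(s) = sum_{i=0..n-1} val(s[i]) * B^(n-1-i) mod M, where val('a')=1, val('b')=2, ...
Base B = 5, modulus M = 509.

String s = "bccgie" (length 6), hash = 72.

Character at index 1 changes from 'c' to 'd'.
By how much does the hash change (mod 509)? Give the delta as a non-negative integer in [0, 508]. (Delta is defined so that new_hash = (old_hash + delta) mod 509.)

Answer: 116

Derivation:
Delta formula: (val(new) - val(old)) * B^(n-1-k) mod M
  val('d') - val('c') = 4 - 3 = 1
  B^(n-1-k) = 5^4 mod 509 = 116
  Delta = 1 * 116 mod 509 = 116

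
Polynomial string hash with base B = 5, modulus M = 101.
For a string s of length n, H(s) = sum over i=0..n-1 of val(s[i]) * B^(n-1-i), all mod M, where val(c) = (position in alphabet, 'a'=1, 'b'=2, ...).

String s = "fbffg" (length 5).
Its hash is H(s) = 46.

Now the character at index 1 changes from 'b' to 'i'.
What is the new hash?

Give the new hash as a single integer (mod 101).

val('b') = 2, val('i') = 9
Position k = 1, exponent = n-1-k = 3
B^3 mod M = 5^3 mod 101 = 24
Delta = (9 - 2) * 24 mod 101 = 67
New hash = (46 + 67) mod 101 = 12

Answer: 12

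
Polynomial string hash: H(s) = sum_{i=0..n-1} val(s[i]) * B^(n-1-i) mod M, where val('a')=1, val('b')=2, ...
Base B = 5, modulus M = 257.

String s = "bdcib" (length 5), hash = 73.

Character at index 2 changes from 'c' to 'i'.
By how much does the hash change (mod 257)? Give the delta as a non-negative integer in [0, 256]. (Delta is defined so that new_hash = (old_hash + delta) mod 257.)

Delta formula: (val(new) - val(old)) * B^(n-1-k) mod M
  val('i') - val('c') = 9 - 3 = 6
  B^(n-1-k) = 5^2 mod 257 = 25
  Delta = 6 * 25 mod 257 = 150

Answer: 150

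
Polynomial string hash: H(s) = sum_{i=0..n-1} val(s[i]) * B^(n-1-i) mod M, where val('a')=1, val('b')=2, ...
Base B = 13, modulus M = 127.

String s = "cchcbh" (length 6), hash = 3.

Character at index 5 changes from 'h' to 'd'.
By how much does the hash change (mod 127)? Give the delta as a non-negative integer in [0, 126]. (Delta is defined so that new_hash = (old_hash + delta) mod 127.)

Answer: 123

Derivation:
Delta formula: (val(new) - val(old)) * B^(n-1-k) mod M
  val('d') - val('h') = 4 - 8 = -4
  B^(n-1-k) = 13^0 mod 127 = 1
  Delta = -4 * 1 mod 127 = 123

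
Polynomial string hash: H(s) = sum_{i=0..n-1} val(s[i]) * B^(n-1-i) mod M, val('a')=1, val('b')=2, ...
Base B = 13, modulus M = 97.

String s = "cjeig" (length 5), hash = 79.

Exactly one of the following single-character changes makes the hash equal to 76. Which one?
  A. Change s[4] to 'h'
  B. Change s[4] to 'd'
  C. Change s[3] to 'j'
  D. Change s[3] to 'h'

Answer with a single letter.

Answer: B

Derivation:
Option A: s[4]='g'->'h', delta=(8-7)*13^0 mod 97 = 1, hash=79+1 mod 97 = 80
Option B: s[4]='g'->'d', delta=(4-7)*13^0 mod 97 = 94, hash=79+94 mod 97 = 76 <-- target
Option C: s[3]='i'->'j', delta=(10-9)*13^1 mod 97 = 13, hash=79+13 mod 97 = 92
Option D: s[3]='i'->'h', delta=(8-9)*13^1 mod 97 = 84, hash=79+84 mod 97 = 66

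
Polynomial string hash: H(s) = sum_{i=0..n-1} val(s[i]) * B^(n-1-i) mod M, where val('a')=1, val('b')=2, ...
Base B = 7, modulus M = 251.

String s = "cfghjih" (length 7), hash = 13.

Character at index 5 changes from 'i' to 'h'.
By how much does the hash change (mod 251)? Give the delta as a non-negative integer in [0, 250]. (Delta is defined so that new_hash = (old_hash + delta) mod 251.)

Delta formula: (val(new) - val(old)) * B^(n-1-k) mod M
  val('h') - val('i') = 8 - 9 = -1
  B^(n-1-k) = 7^1 mod 251 = 7
  Delta = -1 * 7 mod 251 = 244

Answer: 244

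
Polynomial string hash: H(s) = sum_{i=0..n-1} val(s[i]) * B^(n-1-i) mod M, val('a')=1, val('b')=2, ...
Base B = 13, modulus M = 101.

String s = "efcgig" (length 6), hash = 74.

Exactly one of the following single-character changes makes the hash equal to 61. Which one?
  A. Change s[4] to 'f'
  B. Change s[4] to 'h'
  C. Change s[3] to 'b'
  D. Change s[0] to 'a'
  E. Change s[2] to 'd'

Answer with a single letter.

Answer: B

Derivation:
Option A: s[4]='i'->'f', delta=(6-9)*13^1 mod 101 = 62, hash=74+62 mod 101 = 35
Option B: s[4]='i'->'h', delta=(8-9)*13^1 mod 101 = 88, hash=74+88 mod 101 = 61 <-- target
Option C: s[3]='g'->'b', delta=(2-7)*13^2 mod 101 = 64, hash=74+64 mod 101 = 37
Option D: s[0]='e'->'a', delta=(1-5)*13^5 mod 101 = 33, hash=74+33 mod 101 = 6
Option E: s[2]='c'->'d', delta=(4-3)*13^3 mod 101 = 76, hash=74+76 mod 101 = 49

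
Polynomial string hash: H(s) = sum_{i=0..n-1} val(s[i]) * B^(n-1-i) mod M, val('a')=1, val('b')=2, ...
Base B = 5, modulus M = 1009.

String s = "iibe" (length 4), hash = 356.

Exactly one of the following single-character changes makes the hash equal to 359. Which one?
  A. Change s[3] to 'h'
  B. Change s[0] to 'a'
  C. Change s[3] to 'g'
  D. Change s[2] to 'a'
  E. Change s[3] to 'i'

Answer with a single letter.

Option A: s[3]='e'->'h', delta=(8-5)*5^0 mod 1009 = 3, hash=356+3 mod 1009 = 359 <-- target
Option B: s[0]='i'->'a', delta=(1-9)*5^3 mod 1009 = 9, hash=356+9 mod 1009 = 365
Option C: s[3]='e'->'g', delta=(7-5)*5^0 mod 1009 = 2, hash=356+2 mod 1009 = 358
Option D: s[2]='b'->'a', delta=(1-2)*5^1 mod 1009 = 1004, hash=356+1004 mod 1009 = 351
Option E: s[3]='e'->'i', delta=(9-5)*5^0 mod 1009 = 4, hash=356+4 mod 1009 = 360

Answer: A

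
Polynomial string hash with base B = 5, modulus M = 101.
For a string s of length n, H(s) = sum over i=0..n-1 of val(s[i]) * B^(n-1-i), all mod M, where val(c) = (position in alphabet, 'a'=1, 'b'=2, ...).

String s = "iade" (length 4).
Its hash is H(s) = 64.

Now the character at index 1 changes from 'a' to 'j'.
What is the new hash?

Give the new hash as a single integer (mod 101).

val('a') = 1, val('j') = 10
Position k = 1, exponent = n-1-k = 2
B^2 mod M = 5^2 mod 101 = 25
Delta = (10 - 1) * 25 mod 101 = 23
New hash = (64 + 23) mod 101 = 87

Answer: 87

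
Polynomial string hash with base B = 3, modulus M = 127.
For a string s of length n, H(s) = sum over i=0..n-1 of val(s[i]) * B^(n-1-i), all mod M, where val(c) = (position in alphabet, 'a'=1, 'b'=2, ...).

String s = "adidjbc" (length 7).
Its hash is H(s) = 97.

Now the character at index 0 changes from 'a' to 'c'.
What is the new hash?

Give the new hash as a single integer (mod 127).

Answer: 31

Derivation:
val('a') = 1, val('c') = 3
Position k = 0, exponent = n-1-k = 6
B^6 mod M = 3^6 mod 127 = 94
Delta = (3 - 1) * 94 mod 127 = 61
New hash = (97 + 61) mod 127 = 31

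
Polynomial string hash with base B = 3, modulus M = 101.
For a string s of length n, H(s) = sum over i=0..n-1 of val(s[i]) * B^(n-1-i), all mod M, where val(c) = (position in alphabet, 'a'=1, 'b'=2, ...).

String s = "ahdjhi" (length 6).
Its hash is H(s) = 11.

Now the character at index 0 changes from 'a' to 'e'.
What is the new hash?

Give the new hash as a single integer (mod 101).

val('a') = 1, val('e') = 5
Position k = 0, exponent = n-1-k = 5
B^5 mod M = 3^5 mod 101 = 41
Delta = (5 - 1) * 41 mod 101 = 63
New hash = (11 + 63) mod 101 = 74

Answer: 74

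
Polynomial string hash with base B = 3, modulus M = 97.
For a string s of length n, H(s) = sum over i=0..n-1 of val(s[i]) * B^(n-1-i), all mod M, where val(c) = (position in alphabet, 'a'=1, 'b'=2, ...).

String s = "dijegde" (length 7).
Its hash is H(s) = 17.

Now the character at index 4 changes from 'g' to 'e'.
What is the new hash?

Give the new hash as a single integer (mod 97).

val('g') = 7, val('e') = 5
Position k = 4, exponent = n-1-k = 2
B^2 mod M = 3^2 mod 97 = 9
Delta = (5 - 7) * 9 mod 97 = 79
New hash = (17 + 79) mod 97 = 96

Answer: 96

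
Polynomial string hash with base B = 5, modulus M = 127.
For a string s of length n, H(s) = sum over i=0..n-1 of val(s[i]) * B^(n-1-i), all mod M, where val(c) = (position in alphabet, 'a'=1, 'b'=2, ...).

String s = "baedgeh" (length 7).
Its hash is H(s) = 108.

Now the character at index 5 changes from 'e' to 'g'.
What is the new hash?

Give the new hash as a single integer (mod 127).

val('e') = 5, val('g') = 7
Position k = 5, exponent = n-1-k = 1
B^1 mod M = 5^1 mod 127 = 5
Delta = (7 - 5) * 5 mod 127 = 10
New hash = (108 + 10) mod 127 = 118

Answer: 118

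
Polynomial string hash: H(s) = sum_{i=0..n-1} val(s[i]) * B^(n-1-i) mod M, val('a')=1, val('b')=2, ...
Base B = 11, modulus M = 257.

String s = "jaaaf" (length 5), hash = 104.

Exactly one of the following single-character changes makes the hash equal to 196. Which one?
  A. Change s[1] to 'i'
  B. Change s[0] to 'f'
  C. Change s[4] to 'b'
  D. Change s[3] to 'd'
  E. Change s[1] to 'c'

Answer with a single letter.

Answer: E

Derivation:
Option A: s[1]='a'->'i', delta=(9-1)*11^3 mod 257 = 111, hash=104+111 mod 257 = 215
Option B: s[0]='j'->'f', delta=(6-10)*11^4 mod 257 = 32, hash=104+32 mod 257 = 136
Option C: s[4]='f'->'b', delta=(2-6)*11^0 mod 257 = 253, hash=104+253 mod 257 = 100
Option D: s[3]='a'->'d', delta=(4-1)*11^1 mod 257 = 33, hash=104+33 mod 257 = 137
Option E: s[1]='a'->'c', delta=(3-1)*11^3 mod 257 = 92, hash=104+92 mod 257 = 196 <-- target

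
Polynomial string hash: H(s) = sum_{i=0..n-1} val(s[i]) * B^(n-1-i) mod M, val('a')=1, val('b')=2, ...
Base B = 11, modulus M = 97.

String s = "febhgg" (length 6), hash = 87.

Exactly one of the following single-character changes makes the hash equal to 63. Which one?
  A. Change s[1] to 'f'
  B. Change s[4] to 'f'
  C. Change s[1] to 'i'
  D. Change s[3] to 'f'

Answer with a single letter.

Answer: C

Derivation:
Option A: s[1]='e'->'f', delta=(6-5)*11^4 mod 97 = 91, hash=87+91 mod 97 = 81
Option B: s[4]='g'->'f', delta=(6-7)*11^1 mod 97 = 86, hash=87+86 mod 97 = 76
Option C: s[1]='e'->'i', delta=(9-5)*11^4 mod 97 = 73, hash=87+73 mod 97 = 63 <-- target
Option D: s[3]='h'->'f', delta=(6-8)*11^2 mod 97 = 49, hash=87+49 mod 97 = 39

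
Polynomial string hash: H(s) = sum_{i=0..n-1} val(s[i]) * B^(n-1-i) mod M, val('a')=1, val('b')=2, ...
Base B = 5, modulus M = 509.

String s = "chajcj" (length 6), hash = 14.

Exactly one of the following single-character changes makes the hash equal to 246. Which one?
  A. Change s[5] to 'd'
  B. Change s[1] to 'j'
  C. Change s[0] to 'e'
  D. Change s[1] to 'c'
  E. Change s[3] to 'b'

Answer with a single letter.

Option A: s[5]='j'->'d', delta=(4-10)*5^0 mod 509 = 503, hash=14+503 mod 509 = 8
Option B: s[1]='h'->'j', delta=(10-8)*5^4 mod 509 = 232, hash=14+232 mod 509 = 246 <-- target
Option C: s[0]='c'->'e', delta=(5-3)*5^5 mod 509 = 142, hash=14+142 mod 509 = 156
Option D: s[1]='h'->'c', delta=(3-8)*5^4 mod 509 = 438, hash=14+438 mod 509 = 452
Option E: s[3]='j'->'b', delta=(2-10)*5^2 mod 509 = 309, hash=14+309 mod 509 = 323

Answer: B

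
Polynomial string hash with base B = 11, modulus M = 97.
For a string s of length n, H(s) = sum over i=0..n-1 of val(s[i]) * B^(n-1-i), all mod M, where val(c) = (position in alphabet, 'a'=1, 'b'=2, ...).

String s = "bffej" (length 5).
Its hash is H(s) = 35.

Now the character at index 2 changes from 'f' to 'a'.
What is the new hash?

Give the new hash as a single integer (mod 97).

val('f') = 6, val('a') = 1
Position k = 2, exponent = n-1-k = 2
B^2 mod M = 11^2 mod 97 = 24
Delta = (1 - 6) * 24 mod 97 = 74
New hash = (35 + 74) mod 97 = 12

Answer: 12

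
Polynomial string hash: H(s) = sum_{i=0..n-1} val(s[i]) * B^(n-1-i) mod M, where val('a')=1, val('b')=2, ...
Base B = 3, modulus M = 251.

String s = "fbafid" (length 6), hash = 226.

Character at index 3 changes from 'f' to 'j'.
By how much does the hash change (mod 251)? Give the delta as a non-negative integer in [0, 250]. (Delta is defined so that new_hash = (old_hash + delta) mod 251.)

Answer: 36

Derivation:
Delta formula: (val(new) - val(old)) * B^(n-1-k) mod M
  val('j') - val('f') = 10 - 6 = 4
  B^(n-1-k) = 3^2 mod 251 = 9
  Delta = 4 * 9 mod 251 = 36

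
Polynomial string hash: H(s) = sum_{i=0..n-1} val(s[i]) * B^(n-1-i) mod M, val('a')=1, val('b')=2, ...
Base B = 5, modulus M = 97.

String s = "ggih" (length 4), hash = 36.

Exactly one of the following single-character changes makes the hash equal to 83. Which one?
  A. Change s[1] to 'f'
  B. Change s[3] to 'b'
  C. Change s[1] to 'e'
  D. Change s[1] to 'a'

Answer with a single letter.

Answer: C

Derivation:
Option A: s[1]='g'->'f', delta=(6-7)*5^2 mod 97 = 72, hash=36+72 mod 97 = 11
Option B: s[3]='h'->'b', delta=(2-8)*5^0 mod 97 = 91, hash=36+91 mod 97 = 30
Option C: s[1]='g'->'e', delta=(5-7)*5^2 mod 97 = 47, hash=36+47 mod 97 = 83 <-- target
Option D: s[1]='g'->'a', delta=(1-7)*5^2 mod 97 = 44, hash=36+44 mod 97 = 80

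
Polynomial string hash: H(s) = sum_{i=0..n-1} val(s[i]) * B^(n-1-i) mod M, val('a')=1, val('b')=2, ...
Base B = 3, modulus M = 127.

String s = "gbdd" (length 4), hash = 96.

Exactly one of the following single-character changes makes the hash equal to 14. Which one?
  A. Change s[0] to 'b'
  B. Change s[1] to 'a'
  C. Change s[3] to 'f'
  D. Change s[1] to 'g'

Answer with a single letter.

Option A: s[0]='g'->'b', delta=(2-7)*3^3 mod 127 = 119, hash=96+119 mod 127 = 88
Option B: s[1]='b'->'a', delta=(1-2)*3^2 mod 127 = 118, hash=96+118 mod 127 = 87
Option C: s[3]='d'->'f', delta=(6-4)*3^0 mod 127 = 2, hash=96+2 mod 127 = 98
Option D: s[1]='b'->'g', delta=(7-2)*3^2 mod 127 = 45, hash=96+45 mod 127 = 14 <-- target

Answer: D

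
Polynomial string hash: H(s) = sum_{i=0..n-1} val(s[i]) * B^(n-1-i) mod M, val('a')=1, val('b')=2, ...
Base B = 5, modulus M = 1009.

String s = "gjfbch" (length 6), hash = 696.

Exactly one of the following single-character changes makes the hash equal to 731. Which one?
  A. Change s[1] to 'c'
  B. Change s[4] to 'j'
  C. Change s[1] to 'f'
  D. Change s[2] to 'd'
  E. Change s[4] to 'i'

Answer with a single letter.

Answer: B

Derivation:
Option A: s[1]='j'->'c', delta=(3-10)*5^4 mod 1009 = 670, hash=696+670 mod 1009 = 357
Option B: s[4]='c'->'j', delta=(10-3)*5^1 mod 1009 = 35, hash=696+35 mod 1009 = 731 <-- target
Option C: s[1]='j'->'f', delta=(6-10)*5^4 mod 1009 = 527, hash=696+527 mod 1009 = 214
Option D: s[2]='f'->'d', delta=(4-6)*5^3 mod 1009 = 759, hash=696+759 mod 1009 = 446
Option E: s[4]='c'->'i', delta=(9-3)*5^1 mod 1009 = 30, hash=696+30 mod 1009 = 726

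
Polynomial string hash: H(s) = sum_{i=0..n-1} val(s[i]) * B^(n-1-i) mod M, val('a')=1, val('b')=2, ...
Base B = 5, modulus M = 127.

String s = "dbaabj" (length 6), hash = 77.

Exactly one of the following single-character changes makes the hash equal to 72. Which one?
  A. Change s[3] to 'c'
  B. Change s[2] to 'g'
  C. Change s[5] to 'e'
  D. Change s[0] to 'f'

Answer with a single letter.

Answer: C

Derivation:
Option A: s[3]='a'->'c', delta=(3-1)*5^2 mod 127 = 50, hash=77+50 mod 127 = 0
Option B: s[2]='a'->'g', delta=(7-1)*5^3 mod 127 = 115, hash=77+115 mod 127 = 65
Option C: s[5]='j'->'e', delta=(5-10)*5^0 mod 127 = 122, hash=77+122 mod 127 = 72 <-- target
Option D: s[0]='d'->'f', delta=(6-4)*5^5 mod 127 = 27, hash=77+27 mod 127 = 104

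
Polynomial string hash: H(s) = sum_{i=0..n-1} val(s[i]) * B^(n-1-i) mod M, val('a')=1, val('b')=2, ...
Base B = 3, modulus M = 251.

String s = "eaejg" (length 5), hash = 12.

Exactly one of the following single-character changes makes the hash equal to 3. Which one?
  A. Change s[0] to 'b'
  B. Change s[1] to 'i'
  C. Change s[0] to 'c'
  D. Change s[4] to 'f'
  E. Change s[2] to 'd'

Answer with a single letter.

Option A: s[0]='e'->'b', delta=(2-5)*3^4 mod 251 = 8, hash=12+8 mod 251 = 20
Option B: s[1]='a'->'i', delta=(9-1)*3^3 mod 251 = 216, hash=12+216 mod 251 = 228
Option C: s[0]='e'->'c', delta=(3-5)*3^4 mod 251 = 89, hash=12+89 mod 251 = 101
Option D: s[4]='g'->'f', delta=(6-7)*3^0 mod 251 = 250, hash=12+250 mod 251 = 11
Option E: s[2]='e'->'d', delta=(4-5)*3^2 mod 251 = 242, hash=12+242 mod 251 = 3 <-- target

Answer: E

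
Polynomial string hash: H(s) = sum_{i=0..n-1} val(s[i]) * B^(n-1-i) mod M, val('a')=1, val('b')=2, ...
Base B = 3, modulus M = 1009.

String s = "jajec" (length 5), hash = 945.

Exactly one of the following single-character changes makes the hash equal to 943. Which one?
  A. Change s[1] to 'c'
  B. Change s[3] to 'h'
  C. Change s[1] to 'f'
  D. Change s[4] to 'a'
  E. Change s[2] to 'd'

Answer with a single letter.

Answer: D

Derivation:
Option A: s[1]='a'->'c', delta=(3-1)*3^3 mod 1009 = 54, hash=945+54 mod 1009 = 999
Option B: s[3]='e'->'h', delta=(8-5)*3^1 mod 1009 = 9, hash=945+9 mod 1009 = 954
Option C: s[1]='a'->'f', delta=(6-1)*3^3 mod 1009 = 135, hash=945+135 mod 1009 = 71
Option D: s[4]='c'->'a', delta=(1-3)*3^0 mod 1009 = 1007, hash=945+1007 mod 1009 = 943 <-- target
Option E: s[2]='j'->'d', delta=(4-10)*3^2 mod 1009 = 955, hash=945+955 mod 1009 = 891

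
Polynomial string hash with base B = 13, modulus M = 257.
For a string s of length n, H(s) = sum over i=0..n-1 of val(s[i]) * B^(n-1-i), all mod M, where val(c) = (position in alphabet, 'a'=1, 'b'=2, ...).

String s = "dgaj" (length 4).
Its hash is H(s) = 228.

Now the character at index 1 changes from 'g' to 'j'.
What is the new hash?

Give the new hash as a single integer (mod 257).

Answer: 221

Derivation:
val('g') = 7, val('j') = 10
Position k = 1, exponent = n-1-k = 2
B^2 mod M = 13^2 mod 257 = 169
Delta = (10 - 7) * 169 mod 257 = 250
New hash = (228 + 250) mod 257 = 221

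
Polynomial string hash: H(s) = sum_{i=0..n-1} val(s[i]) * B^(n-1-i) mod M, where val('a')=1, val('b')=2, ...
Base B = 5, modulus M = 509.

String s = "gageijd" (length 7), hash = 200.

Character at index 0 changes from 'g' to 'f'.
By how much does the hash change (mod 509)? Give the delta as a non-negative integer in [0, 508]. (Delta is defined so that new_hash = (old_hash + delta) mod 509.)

Delta formula: (val(new) - val(old)) * B^(n-1-k) mod M
  val('f') - val('g') = 6 - 7 = -1
  B^(n-1-k) = 5^6 mod 509 = 355
  Delta = -1 * 355 mod 509 = 154

Answer: 154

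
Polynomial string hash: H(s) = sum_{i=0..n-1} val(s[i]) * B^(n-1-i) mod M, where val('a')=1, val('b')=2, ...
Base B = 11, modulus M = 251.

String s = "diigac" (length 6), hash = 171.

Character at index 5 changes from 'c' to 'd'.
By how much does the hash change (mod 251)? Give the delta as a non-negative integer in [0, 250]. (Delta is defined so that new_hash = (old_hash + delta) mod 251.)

Delta formula: (val(new) - val(old)) * B^(n-1-k) mod M
  val('d') - val('c') = 4 - 3 = 1
  B^(n-1-k) = 11^0 mod 251 = 1
  Delta = 1 * 1 mod 251 = 1

Answer: 1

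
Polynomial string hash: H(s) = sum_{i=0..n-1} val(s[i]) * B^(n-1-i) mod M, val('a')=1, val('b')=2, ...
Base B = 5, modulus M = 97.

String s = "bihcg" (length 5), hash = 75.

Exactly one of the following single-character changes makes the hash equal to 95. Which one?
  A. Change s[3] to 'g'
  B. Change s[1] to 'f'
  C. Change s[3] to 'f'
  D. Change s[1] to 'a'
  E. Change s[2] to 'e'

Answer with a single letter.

Answer: A

Derivation:
Option A: s[3]='c'->'g', delta=(7-3)*5^1 mod 97 = 20, hash=75+20 mod 97 = 95 <-- target
Option B: s[1]='i'->'f', delta=(6-9)*5^3 mod 97 = 13, hash=75+13 mod 97 = 88
Option C: s[3]='c'->'f', delta=(6-3)*5^1 mod 97 = 15, hash=75+15 mod 97 = 90
Option D: s[1]='i'->'a', delta=(1-9)*5^3 mod 97 = 67, hash=75+67 mod 97 = 45
Option E: s[2]='h'->'e', delta=(5-8)*5^2 mod 97 = 22, hash=75+22 mod 97 = 0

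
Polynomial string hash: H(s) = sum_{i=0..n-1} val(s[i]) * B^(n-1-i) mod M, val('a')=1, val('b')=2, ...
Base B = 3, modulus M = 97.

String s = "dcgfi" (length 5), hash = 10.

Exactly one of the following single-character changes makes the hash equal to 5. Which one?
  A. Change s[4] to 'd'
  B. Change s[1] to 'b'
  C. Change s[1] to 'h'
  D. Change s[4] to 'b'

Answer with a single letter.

Answer: A

Derivation:
Option A: s[4]='i'->'d', delta=(4-9)*3^0 mod 97 = 92, hash=10+92 mod 97 = 5 <-- target
Option B: s[1]='c'->'b', delta=(2-3)*3^3 mod 97 = 70, hash=10+70 mod 97 = 80
Option C: s[1]='c'->'h', delta=(8-3)*3^3 mod 97 = 38, hash=10+38 mod 97 = 48
Option D: s[4]='i'->'b', delta=(2-9)*3^0 mod 97 = 90, hash=10+90 mod 97 = 3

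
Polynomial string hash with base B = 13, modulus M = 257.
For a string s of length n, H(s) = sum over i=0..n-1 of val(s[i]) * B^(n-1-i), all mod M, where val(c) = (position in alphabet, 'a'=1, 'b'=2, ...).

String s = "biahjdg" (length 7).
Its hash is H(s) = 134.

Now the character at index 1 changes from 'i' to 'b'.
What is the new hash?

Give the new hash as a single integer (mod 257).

Answer: 124

Derivation:
val('i') = 9, val('b') = 2
Position k = 1, exponent = n-1-k = 5
B^5 mod M = 13^5 mod 257 = 185
Delta = (2 - 9) * 185 mod 257 = 247
New hash = (134 + 247) mod 257 = 124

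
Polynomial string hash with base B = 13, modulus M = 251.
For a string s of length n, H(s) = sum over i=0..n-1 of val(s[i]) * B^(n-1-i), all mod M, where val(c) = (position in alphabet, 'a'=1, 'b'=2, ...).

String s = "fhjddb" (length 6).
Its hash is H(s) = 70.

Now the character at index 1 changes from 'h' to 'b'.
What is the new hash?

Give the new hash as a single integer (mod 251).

Answer: 137

Derivation:
val('h') = 8, val('b') = 2
Position k = 1, exponent = n-1-k = 4
B^4 mod M = 13^4 mod 251 = 198
Delta = (2 - 8) * 198 mod 251 = 67
New hash = (70 + 67) mod 251 = 137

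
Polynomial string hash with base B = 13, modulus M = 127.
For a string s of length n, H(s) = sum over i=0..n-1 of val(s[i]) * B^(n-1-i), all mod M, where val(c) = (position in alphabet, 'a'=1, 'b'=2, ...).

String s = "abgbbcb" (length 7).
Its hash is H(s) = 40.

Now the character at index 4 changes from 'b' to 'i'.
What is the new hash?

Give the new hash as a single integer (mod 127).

val('b') = 2, val('i') = 9
Position k = 4, exponent = n-1-k = 2
B^2 mod M = 13^2 mod 127 = 42
Delta = (9 - 2) * 42 mod 127 = 40
New hash = (40 + 40) mod 127 = 80

Answer: 80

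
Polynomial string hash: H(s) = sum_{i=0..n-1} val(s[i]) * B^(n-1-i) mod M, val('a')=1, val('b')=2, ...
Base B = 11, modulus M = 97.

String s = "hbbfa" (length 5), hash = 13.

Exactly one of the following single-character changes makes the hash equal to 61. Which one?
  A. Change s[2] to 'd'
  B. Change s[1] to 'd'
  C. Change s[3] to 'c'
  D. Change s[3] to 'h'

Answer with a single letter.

Option A: s[2]='b'->'d', delta=(4-2)*11^2 mod 97 = 48, hash=13+48 mod 97 = 61 <-- target
Option B: s[1]='b'->'d', delta=(4-2)*11^3 mod 97 = 43, hash=13+43 mod 97 = 56
Option C: s[3]='f'->'c', delta=(3-6)*11^1 mod 97 = 64, hash=13+64 mod 97 = 77
Option D: s[3]='f'->'h', delta=(8-6)*11^1 mod 97 = 22, hash=13+22 mod 97 = 35

Answer: A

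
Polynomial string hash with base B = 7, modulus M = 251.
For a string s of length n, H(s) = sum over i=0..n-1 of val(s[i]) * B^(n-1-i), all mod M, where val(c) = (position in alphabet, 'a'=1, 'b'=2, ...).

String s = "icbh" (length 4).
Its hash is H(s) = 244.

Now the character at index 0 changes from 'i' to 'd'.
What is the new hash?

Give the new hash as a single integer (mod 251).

val('i') = 9, val('d') = 4
Position k = 0, exponent = n-1-k = 3
B^3 mod M = 7^3 mod 251 = 92
Delta = (4 - 9) * 92 mod 251 = 42
New hash = (244 + 42) mod 251 = 35

Answer: 35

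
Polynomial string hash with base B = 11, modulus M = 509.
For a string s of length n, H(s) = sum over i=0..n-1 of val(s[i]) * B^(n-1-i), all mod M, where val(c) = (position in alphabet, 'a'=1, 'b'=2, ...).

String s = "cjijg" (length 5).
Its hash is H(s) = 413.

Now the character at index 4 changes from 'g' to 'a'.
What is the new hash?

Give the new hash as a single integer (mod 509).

val('g') = 7, val('a') = 1
Position k = 4, exponent = n-1-k = 0
B^0 mod M = 11^0 mod 509 = 1
Delta = (1 - 7) * 1 mod 509 = 503
New hash = (413 + 503) mod 509 = 407

Answer: 407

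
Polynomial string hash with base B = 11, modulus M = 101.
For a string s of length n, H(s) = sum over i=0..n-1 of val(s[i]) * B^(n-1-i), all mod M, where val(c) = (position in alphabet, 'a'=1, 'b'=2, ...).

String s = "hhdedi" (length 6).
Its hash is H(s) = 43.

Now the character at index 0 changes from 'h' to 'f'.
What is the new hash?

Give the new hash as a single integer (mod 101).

Answer: 30

Derivation:
val('h') = 8, val('f') = 6
Position k = 0, exponent = n-1-k = 5
B^5 mod M = 11^5 mod 101 = 57
Delta = (6 - 8) * 57 mod 101 = 88
New hash = (43 + 88) mod 101 = 30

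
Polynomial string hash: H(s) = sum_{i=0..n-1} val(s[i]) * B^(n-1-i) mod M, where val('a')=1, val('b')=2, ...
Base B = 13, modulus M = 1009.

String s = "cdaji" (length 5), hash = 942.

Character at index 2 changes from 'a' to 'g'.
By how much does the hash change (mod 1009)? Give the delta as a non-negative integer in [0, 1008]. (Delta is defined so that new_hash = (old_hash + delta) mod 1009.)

Answer: 5

Derivation:
Delta formula: (val(new) - val(old)) * B^(n-1-k) mod M
  val('g') - val('a') = 7 - 1 = 6
  B^(n-1-k) = 13^2 mod 1009 = 169
  Delta = 6 * 169 mod 1009 = 5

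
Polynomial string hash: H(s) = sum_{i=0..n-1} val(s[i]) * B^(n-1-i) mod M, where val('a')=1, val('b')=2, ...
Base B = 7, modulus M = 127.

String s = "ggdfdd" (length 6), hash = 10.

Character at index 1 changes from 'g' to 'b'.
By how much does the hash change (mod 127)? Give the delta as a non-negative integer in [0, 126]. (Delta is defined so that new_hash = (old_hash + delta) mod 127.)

Answer: 60

Derivation:
Delta formula: (val(new) - val(old)) * B^(n-1-k) mod M
  val('b') - val('g') = 2 - 7 = -5
  B^(n-1-k) = 7^4 mod 127 = 115
  Delta = -5 * 115 mod 127 = 60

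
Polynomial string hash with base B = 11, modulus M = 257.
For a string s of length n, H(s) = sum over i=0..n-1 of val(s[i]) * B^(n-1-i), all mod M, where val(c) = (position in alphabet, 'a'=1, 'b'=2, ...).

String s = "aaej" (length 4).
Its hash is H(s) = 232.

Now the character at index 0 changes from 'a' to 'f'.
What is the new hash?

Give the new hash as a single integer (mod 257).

val('a') = 1, val('f') = 6
Position k = 0, exponent = n-1-k = 3
B^3 mod M = 11^3 mod 257 = 46
Delta = (6 - 1) * 46 mod 257 = 230
New hash = (232 + 230) mod 257 = 205

Answer: 205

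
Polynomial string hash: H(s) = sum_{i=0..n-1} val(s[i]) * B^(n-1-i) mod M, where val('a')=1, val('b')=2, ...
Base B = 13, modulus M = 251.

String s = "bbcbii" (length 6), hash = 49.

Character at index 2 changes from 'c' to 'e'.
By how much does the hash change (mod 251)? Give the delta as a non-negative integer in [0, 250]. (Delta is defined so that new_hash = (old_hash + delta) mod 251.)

Delta formula: (val(new) - val(old)) * B^(n-1-k) mod M
  val('e') - val('c') = 5 - 3 = 2
  B^(n-1-k) = 13^3 mod 251 = 189
  Delta = 2 * 189 mod 251 = 127

Answer: 127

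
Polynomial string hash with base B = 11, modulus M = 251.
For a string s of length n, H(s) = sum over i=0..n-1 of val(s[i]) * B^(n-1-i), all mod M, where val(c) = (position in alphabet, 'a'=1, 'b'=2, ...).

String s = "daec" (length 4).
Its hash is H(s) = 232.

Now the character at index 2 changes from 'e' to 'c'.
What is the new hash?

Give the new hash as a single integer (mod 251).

val('e') = 5, val('c') = 3
Position k = 2, exponent = n-1-k = 1
B^1 mod M = 11^1 mod 251 = 11
Delta = (3 - 5) * 11 mod 251 = 229
New hash = (232 + 229) mod 251 = 210

Answer: 210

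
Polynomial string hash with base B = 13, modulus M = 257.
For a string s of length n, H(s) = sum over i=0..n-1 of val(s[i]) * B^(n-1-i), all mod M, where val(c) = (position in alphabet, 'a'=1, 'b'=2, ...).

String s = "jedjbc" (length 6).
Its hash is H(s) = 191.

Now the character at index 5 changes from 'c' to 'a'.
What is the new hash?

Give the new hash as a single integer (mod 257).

val('c') = 3, val('a') = 1
Position k = 5, exponent = n-1-k = 0
B^0 mod M = 13^0 mod 257 = 1
Delta = (1 - 3) * 1 mod 257 = 255
New hash = (191 + 255) mod 257 = 189

Answer: 189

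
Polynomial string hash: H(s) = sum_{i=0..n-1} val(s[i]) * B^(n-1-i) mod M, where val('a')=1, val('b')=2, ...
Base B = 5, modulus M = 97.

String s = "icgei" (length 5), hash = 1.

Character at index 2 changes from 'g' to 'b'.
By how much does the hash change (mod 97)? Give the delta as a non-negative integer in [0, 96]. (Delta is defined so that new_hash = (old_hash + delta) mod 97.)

Delta formula: (val(new) - val(old)) * B^(n-1-k) mod M
  val('b') - val('g') = 2 - 7 = -5
  B^(n-1-k) = 5^2 mod 97 = 25
  Delta = -5 * 25 mod 97 = 69

Answer: 69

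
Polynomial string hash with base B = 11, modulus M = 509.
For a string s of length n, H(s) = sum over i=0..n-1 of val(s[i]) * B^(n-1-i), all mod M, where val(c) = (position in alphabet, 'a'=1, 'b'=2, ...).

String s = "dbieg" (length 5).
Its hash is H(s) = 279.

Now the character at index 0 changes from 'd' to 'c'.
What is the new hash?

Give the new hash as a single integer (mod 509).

val('d') = 4, val('c') = 3
Position k = 0, exponent = n-1-k = 4
B^4 mod M = 11^4 mod 509 = 389
Delta = (3 - 4) * 389 mod 509 = 120
New hash = (279 + 120) mod 509 = 399

Answer: 399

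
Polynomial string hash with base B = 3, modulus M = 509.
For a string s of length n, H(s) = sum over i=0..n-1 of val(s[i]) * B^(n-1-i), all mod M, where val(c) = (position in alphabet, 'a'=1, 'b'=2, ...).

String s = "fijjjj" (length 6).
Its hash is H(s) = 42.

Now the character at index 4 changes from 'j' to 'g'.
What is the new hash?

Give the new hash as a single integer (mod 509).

val('j') = 10, val('g') = 7
Position k = 4, exponent = n-1-k = 1
B^1 mod M = 3^1 mod 509 = 3
Delta = (7 - 10) * 3 mod 509 = 500
New hash = (42 + 500) mod 509 = 33

Answer: 33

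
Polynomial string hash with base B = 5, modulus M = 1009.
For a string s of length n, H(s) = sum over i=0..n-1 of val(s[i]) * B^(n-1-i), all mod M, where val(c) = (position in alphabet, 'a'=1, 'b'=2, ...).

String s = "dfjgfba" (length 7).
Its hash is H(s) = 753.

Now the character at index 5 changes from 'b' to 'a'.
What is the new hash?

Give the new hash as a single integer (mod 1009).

val('b') = 2, val('a') = 1
Position k = 5, exponent = n-1-k = 1
B^1 mod M = 5^1 mod 1009 = 5
Delta = (1 - 2) * 5 mod 1009 = 1004
New hash = (753 + 1004) mod 1009 = 748

Answer: 748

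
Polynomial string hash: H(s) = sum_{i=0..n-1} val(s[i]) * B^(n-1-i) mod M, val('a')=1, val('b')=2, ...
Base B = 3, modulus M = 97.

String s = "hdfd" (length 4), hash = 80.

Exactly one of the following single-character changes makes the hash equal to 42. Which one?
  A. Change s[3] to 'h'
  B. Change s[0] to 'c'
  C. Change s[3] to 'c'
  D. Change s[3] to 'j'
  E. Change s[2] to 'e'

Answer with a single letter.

Answer: B

Derivation:
Option A: s[3]='d'->'h', delta=(8-4)*3^0 mod 97 = 4, hash=80+4 mod 97 = 84
Option B: s[0]='h'->'c', delta=(3-8)*3^3 mod 97 = 59, hash=80+59 mod 97 = 42 <-- target
Option C: s[3]='d'->'c', delta=(3-4)*3^0 mod 97 = 96, hash=80+96 mod 97 = 79
Option D: s[3]='d'->'j', delta=(10-4)*3^0 mod 97 = 6, hash=80+6 mod 97 = 86
Option E: s[2]='f'->'e', delta=(5-6)*3^1 mod 97 = 94, hash=80+94 mod 97 = 77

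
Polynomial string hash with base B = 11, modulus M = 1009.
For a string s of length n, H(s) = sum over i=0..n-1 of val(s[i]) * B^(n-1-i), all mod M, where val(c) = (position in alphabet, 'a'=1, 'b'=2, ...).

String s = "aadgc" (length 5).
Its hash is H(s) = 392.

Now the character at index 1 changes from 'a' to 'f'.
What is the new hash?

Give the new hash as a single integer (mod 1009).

Answer: 993

Derivation:
val('a') = 1, val('f') = 6
Position k = 1, exponent = n-1-k = 3
B^3 mod M = 11^3 mod 1009 = 322
Delta = (6 - 1) * 322 mod 1009 = 601
New hash = (392 + 601) mod 1009 = 993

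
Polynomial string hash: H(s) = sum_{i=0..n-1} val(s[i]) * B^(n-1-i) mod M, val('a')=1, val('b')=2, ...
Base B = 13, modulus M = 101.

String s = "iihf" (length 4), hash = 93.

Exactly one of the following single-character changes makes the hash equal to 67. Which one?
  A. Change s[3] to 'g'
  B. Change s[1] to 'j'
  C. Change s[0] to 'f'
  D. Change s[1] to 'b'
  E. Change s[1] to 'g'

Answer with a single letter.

Option A: s[3]='f'->'g', delta=(7-6)*13^0 mod 101 = 1, hash=93+1 mod 101 = 94
Option B: s[1]='i'->'j', delta=(10-9)*13^2 mod 101 = 68, hash=93+68 mod 101 = 60
Option C: s[0]='i'->'f', delta=(6-9)*13^3 mod 101 = 75, hash=93+75 mod 101 = 67 <-- target
Option D: s[1]='i'->'b', delta=(2-9)*13^2 mod 101 = 29, hash=93+29 mod 101 = 21
Option E: s[1]='i'->'g', delta=(7-9)*13^2 mod 101 = 66, hash=93+66 mod 101 = 58

Answer: C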